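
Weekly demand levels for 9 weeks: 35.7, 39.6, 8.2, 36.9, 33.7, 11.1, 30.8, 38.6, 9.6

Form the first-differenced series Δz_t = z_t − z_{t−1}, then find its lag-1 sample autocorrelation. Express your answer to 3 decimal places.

First differences Δz: 3.9, -31.4, 28.7, -3.2, -22.6, 19.7, 7.8, -29.0
Mean of differences = -3.2625
Numerator Σ(Δz_t−Δz̄)(Δz_{t+1}−Δz̄) = -1574.8264
Denominator Σ(Δz_t−Δz̄)² = 3550.6388
r_1(Δz) = -1574.8264 / 3550.6388 = -0.444

-0.444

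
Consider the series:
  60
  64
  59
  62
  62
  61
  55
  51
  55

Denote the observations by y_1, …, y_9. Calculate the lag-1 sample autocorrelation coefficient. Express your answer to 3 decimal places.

0.531

Mean ȳ = (60 + 64 + 59 + 62 + 62 + 61 + 55 + 51 + 55)/9 = 58.7778
Numerator Σ_{t=1}^{8}(y_t−ȳ)(y_{t+1}−ȳ) = 76.1728
Denominator Σ(y_t−ȳ)² = 143.5556
r_1 = 76.1728 / 143.5556 = 0.531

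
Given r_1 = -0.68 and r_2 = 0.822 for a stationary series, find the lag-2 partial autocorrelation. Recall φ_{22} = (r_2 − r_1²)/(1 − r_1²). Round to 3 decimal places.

φ_{22} = (r_2 − r_1²) / (1 − r_1²)
r_1² = (-0.68)² = 0.4624
Numerator = 0.822 − 0.4624 = 0.3596; denominator = 1 − 0.4624 = 0.5376
φ_{22} = 0.3596 / 0.5376 = 0.669

0.669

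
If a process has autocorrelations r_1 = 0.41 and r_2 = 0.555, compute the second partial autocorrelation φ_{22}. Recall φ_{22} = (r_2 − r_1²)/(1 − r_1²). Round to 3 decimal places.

φ_{22} = (r_2 − r_1²) / (1 − r_1²)
r_1² = (0.41)² = 0.1681
Numerator = 0.555 − 0.1681 = 0.3869; denominator = 1 − 0.1681 = 0.8319
φ_{22} = 0.3869 / 0.8319 = 0.465

0.465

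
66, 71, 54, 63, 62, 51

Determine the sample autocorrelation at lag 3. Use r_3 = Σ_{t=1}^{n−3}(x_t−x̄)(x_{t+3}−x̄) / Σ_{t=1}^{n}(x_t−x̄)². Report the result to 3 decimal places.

Mean x̄ = (66 + 71 + 54 + 63 + 62 + 51)/6 = 61.1667
Deviations from mean: 4.8333, 9.8333, -7.1667, 1.8333, 0.8333, -10.1667
Numerator Σ_{t=1}^{3}(x_t−x̄)(x_{t+3}−x̄) = 89.9167
Denominator Σ(x_t−x̄)² = 278.8333
r_3 = 89.9167 / 278.8333 = 0.322

0.322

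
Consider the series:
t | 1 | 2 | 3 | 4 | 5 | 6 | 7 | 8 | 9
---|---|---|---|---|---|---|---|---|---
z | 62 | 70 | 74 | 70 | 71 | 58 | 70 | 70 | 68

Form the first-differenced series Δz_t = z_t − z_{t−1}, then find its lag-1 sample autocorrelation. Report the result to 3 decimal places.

First differences Δz: 8, 4, -4, 1, -13, 12, 0, -2
Mean of differences = 0.7500
Numerator Σ(Δz_t−Δz̄)(Δz_{t+1}−Δz̄) = -157.5625
Denominator Σ(Δz_t−Δz̄)² = 409.5000
r_1(Δz) = -157.5625 / 409.5000 = -0.385

-0.385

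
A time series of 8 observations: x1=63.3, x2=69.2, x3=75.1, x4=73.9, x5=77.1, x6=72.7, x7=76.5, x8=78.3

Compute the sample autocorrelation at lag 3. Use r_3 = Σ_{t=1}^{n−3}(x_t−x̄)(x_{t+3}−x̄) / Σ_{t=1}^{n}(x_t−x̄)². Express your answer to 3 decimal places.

Mean x̄ = (63.3 + 69.2 + 75.1 + 73.9 + 77.1 + 72.7 + 76.5 + 78.3)/8 = 73.2625
Deviations from mean: -9.9625, -4.0625, 1.8375, 0.6375, 3.8375, -0.5625, 3.2375, 5.0375
Σ(x_t−x̄)(x_{t+3}−x̄) = (-6.3511) + (-15.5898) + (-1.0336) + (2.0639) + (19.3314) = -1.5792
Denominator Σ(x_t−x̄)² = 170.4388
r_3 = -1.5792 / 170.4388 = -0.009

-0.009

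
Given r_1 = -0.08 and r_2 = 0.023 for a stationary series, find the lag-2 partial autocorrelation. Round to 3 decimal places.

0.017

φ_{22} = (r_2 − r_1²) / (1 − r_1²)
r_1² = (-0.08)² = 0.0064
Numerator = 0.023 − 0.0064 = 0.0166; denominator = 1 − 0.0064 = 0.9936
φ_{22} = 0.0166 / 0.9936 = 0.017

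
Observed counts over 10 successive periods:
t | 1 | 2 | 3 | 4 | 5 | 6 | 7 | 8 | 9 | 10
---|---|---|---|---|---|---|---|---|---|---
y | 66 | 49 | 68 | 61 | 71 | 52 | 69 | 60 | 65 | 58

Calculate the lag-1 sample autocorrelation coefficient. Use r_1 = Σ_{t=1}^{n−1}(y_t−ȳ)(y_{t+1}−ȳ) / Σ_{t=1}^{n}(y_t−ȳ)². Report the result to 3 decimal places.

Mean ȳ = (66 + 49 + 68 + 61 + 71 + 52 + 69 + 60 + 65 + 58)/10 = 61.9000
Numerator Σ_{t=1}^{9}(y_t−ȳ)(y_{t+1}−ȳ) = -337.1100
Denominator Σ(y_t−ȳ)² = 480.9000
r_1 = -337.1100 / 480.9000 = -0.701

-0.701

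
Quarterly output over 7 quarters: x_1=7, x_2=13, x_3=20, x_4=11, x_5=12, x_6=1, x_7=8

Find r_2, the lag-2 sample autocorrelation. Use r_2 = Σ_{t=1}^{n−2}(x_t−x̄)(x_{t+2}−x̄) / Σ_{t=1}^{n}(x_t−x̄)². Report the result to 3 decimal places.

-0.115

Mean x̄ = (7 + 13 + 20 + 11 + 12 + 1 + 8)/7 = 10.2857
Σ(x_t−x̄)(x_{t+2}−x̄) = (-31.9184) + (1.9388) + (16.6531) + (-6.6327) + (-3.9184) = -23.8776
Denominator Σ(x_t−x̄)² = 207.4286
r_2 = -23.8776 / 207.4286 = -0.115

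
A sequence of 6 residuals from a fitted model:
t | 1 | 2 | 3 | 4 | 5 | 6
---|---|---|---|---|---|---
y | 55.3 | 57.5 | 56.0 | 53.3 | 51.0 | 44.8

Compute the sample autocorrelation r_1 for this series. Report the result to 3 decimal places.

Mean ȳ = (55.3 + 57.5 + 56.0 + 53.3 + 51.0 + 44.8)/6 = 52.9833
Deviations from mean: 2.3167, 4.5167, 3.0167, 0.3167, -1.9833, -8.1833
Numerator Σ_{t=1}^{5}(y_t−ȳ)(y_{t+1}−ȳ) = 40.6464
Denominator Σ(y_t−ȳ)² = 105.8683
r_1 = 40.6464 / 105.8683 = 0.384

0.384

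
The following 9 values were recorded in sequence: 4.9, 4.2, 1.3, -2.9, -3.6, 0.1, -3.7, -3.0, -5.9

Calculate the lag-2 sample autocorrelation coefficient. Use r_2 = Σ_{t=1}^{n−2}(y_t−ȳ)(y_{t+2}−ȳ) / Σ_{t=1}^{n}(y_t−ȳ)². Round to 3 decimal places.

0.121

Mean ȳ = (4.9 + 4.2 + 1.3 − 2.9 − 3.6 + 0.1 − 3.7 − 3.0 − 5.9)/9 = -0.9556
Numerator Σ_{t=1}^{7}(y_t−ȳ)(y_{t+2}−ȳ) = 13.8349
Denominator Σ(y_t−ȳ)² = 114.0022
r_2 = 13.8349 / 114.0022 = 0.121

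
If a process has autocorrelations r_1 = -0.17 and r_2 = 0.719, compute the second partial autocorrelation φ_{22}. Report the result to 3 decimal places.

0.711

φ_{22} = (r_2 − r_1²) / (1 − r_1²)
r_1² = (-0.17)² = 0.0289
Numerator = 0.719 − 0.0289 = 0.6901; denominator = 1 − 0.0289 = 0.9711
φ_{22} = 0.6901 / 0.9711 = 0.711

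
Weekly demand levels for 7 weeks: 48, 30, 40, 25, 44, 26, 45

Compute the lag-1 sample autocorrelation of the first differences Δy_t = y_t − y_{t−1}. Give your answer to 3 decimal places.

-0.768

First differences Δy: -18, 10, -15, 19, -18, 19
Mean of differences = -0.5000
Numerator Σ(Δy_t−Δȳ)(Δy_{t+1}−Δȳ) = -1301.2500
Denominator Σ(Δy_t−Δȳ)² = 1693.5000
r_1(Δy) = -1301.2500 / 1693.5000 = -0.768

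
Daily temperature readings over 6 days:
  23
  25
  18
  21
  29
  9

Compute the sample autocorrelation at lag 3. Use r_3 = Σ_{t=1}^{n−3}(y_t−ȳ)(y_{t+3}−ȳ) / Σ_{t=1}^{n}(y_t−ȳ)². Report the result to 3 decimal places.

0.287

Mean ȳ = (23 + 25 + 18 + 21 + 29 + 9)/6 = 20.8333
Σ(y_t−ȳ)(y_{t+3}−ȳ) = (0.3611) + (34.0278) + (33.5278) = 67.9167
Denominator Σ(y_t−ȳ)² = 236.8333
r_3 = 67.9167 / 236.8333 = 0.287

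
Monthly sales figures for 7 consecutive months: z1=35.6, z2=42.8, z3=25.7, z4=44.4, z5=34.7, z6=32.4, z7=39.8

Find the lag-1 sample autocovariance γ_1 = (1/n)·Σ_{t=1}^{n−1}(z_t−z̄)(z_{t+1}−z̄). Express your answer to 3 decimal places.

Mean z̄ = (35.6 + 42.8 + 25.7 + 44.4 + 34.7 + 32.4 + 39.8)/7 = 36.4857
Deviations: -0.8857, 6.3143, -10.7857, 7.9143, -1.7857, -4.0857, 3.3143
Σ_{t=1}^{6}(z_t−z̄)(z_{t+1}−z̄) = -179.4359
γ_1 = -179.4359 / 7 = -25.634

-25.634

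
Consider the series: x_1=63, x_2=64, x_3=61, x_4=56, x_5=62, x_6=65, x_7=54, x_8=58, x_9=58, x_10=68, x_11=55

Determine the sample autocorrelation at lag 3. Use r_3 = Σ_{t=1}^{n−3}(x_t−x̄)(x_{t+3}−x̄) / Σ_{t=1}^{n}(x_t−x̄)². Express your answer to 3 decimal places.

Mean x̄ = (63 + 64 + 61 + 56 + 62 + 65 + 54 + 58 + 58 + 68 + 55)/11 = 60.3636
Numerator Σ_{t=1}^{8}(x_t−x̄)(x_{t+3}−x̄) = -25.5785
Denominator Σ(x_t−x̄)² = 202.5455
r_3 = -25.5785 / 202.5455 = -0.126

-0.126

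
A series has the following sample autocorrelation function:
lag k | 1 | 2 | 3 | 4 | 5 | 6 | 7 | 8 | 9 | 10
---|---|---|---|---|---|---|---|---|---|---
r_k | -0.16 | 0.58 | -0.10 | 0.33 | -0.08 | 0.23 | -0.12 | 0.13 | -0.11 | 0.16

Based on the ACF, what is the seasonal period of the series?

2

The largest autocorrelation is r_2 = 0.58, with weaker echoes at lags 4 (0.33), 6 (0.23) and 10 (0.16); the remaining lags stay at or below 0.13.
The dominant spike at lag 2 indicates a seasonal period of 2.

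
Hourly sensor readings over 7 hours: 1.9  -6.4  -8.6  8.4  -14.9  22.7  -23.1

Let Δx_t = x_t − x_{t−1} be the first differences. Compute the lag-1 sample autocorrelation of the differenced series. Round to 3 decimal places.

-0.675

First differences Δx: -8.3, -2.2, 17.0, -23.3, 37.6, -45.8
Mean of differences = -4.1667
Numerator Σ(Δx_t−Δx̄)(Δx_{t+1}−Δx̄) = -2909.5111
Denominator Σ(Δx_t−Δx̄)² = 4312.8533
r_1(Δx) = -2909.5111 / 4312.8533 = -0.675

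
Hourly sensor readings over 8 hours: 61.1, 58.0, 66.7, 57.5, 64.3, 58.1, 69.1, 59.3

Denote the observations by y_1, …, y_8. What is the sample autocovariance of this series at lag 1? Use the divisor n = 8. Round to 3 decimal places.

-12.773

Mean ȳ = (61.1 + 58.0 + 66.7 + 57.5 + 64.3 + 58.1 + 69.1 + 59.3)/8 = 61.7625
Σ_{t=1}^{7}(y_t−ȳ)(y_{t+1}−ȳ) = -102.1827
γ_1 = -102.1827 / 8 = -12.773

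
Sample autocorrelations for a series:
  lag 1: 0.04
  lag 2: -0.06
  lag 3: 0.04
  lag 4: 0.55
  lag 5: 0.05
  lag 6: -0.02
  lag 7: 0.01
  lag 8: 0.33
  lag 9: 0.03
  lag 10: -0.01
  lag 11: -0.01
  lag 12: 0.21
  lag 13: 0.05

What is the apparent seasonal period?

The largest autocorrelation is r_4 = 0.55, with weaker echoes at lags 8 (0.33) and 12 (0.21); the remaining lags stay at or below 0.05.
The dominant spike at lag 4 indicates a seasonal period of 4.

4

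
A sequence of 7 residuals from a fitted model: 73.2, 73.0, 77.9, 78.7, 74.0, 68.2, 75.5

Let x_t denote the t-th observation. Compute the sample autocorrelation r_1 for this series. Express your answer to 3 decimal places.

Mean x̄ = (73.2 + 73.0 + 77.9 + 78.7 + 74.0 + 68.2 + 75.5)/7 = 74.3571
Deviations from mean: -1.1571, -1.3571, 3.5429, 4.3429, -0.3571, -6.1571, 1.1429
Numerator Σ_{t=1}^{6}(x_t−x̄)(x_{t+1}−x̄) = 5.7596
Denominator Σ(x_t−x̄)² = 73.9371
r_1 = 5.7596 / 73.9371 = 0.078

0.078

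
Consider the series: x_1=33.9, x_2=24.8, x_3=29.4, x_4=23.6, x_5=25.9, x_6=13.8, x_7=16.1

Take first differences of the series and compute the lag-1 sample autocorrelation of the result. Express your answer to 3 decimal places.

First differences Δx: -9.1, 4.6, -5.8, 2.3, -12.1, 2.3
Mean of differences = -2.9667
Numerator Σ(Δx_t−Δx̄)(Δx_{t+1}−Δx̄) = -178.9744
Denominator Σ(Δx_t−Δx̄)² = 241.7933
r_1(Δx) = -178.9744 / 241.7933 = -0.740

-0.740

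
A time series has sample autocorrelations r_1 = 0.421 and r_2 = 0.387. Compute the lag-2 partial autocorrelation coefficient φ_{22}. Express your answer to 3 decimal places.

0.255

φ_{22} = (r_2 − r_1²) / (1 − r_1²)
r_1² = (0.421)² = 0.177241
Numerator = 0.387 − 0.1772 = 0.2098; denominator = 1 − 0.1772 = 0.8228
φ_{22} = 0.2098 / 0.8228 = 0.255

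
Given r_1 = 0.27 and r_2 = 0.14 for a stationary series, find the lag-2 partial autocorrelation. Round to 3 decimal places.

φ_{22} = (r_2 − r_1²) / (1 − r_1²)
r_1² = (0.27)² = 0.0729
Numerator = 0.14 − 0.0729 = 0.0671; denominator = 1 − 0.0729 = 0.9271
φ_{22} = 0.0671 / 0.9271 = 0.072

0.072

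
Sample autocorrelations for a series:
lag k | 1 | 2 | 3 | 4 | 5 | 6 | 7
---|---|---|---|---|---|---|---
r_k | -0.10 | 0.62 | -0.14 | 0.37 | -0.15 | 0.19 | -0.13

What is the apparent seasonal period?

The largest autocorrelation is r_2 = 0.62, with weaker echoes at lags 4 (0.37) and 6 (0.19); the remaining lags stay at or below -0.10.
The dominant spike at lag 2 indicates a seasonal period of 2.

2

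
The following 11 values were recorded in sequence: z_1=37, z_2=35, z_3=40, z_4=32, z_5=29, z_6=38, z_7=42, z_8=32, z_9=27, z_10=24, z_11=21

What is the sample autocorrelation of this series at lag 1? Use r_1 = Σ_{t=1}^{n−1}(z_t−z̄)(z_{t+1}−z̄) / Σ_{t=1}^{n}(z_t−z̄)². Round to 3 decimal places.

Mean z̄ = (37 + 35 + 40 + 32 + 29 + 38 + 42 + 32 + 27 + 24 + 21)/11 = 32.4545
Numerator Σ_{t=1}^{10}(z_t−z̄)(z_{t+1}−z̄) = 203.7934
Denominator Σ(z_t−z̄)² = 450.7273
r_1 = 203.7934 / 450.7273 = 0.452

0.452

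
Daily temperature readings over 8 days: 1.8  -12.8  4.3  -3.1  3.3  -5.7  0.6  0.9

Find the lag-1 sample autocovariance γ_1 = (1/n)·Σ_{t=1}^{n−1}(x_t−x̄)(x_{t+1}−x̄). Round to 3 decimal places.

Mean x̄ = (1.8 − 12.8 + 4.3 − 3.1 + 3.3 − 5.7 + 0.6 + 0.9)/8 = -1.3375
Deviations: 3.1375, -11.4625, 5.6375, -1.7625, 4.6375, -4.3625, 1.9375, 2.2375
Σ_{t=1}^{7}(x_t−x̄)(x_{t+1}−x̄) = -143.0414
γ_1 = -143.0414 / 8 = -17.880

-17.880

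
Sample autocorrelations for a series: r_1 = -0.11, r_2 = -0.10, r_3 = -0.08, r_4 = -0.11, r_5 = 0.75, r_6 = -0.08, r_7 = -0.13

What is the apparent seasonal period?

The largest autocorrelation is r_5 = 0.75; the remaining lags stay at or below -0.08.
The dominant spike at lag 5 indicates a seasonal period of 5.

5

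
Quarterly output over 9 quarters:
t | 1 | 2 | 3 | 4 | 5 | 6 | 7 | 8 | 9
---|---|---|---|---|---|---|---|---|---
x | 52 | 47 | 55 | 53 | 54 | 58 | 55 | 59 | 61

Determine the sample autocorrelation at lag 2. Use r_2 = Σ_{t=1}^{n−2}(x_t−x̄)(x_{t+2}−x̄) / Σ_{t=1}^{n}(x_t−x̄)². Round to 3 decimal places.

0.158

Mean x̄ = (52 + 47 + 55 + 53 + 54 + 58 + 55 + 59 + 61)/9 = 54.8889
Σ(x_t−x̄)(x_{t+2}−x̄) = (-0.3210) + (14.9012) + (-0.0988) + (-5.8765) + (-0.0988) + (12.7901) + (0.6790) = 21.9753
Denominator Σ(x_t−x̄)² = 138.8889
r_2 = 21.9753 / 138.8889 = 0.158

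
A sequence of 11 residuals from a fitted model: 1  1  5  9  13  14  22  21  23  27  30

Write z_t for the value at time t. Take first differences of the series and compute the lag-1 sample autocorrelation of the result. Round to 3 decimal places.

-0.506

First differences Δz: 0, 4, 4, 4, 1, 8, -1, 2, 4, 3
Mean of differences = 2.9000
Numerator Σ(Δz_t−Δz̄)(Δz_{t+1}−Δz̄) = -29.8100
Denominator Σ(Δz_t−Δz̄)² = 58.9000
r_1(Δz) = -29.8100 / 58.9000 = -0.506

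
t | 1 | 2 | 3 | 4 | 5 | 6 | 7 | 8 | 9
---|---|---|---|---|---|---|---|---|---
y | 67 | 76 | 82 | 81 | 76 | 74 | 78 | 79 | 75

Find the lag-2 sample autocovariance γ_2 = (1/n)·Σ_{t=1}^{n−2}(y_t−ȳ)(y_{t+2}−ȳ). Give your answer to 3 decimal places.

Mean ȳ = (67 + 76 + 82 + 81 + 76 + 74 + 78 + 79 + 75)/9 = 76.4444
Σ_{t=1}^{7}(y_t−ȳ)(y_{t+2}−ȳ) = -77.2840
γ_2 = -77.2840 / 9 = -8.587

-8.587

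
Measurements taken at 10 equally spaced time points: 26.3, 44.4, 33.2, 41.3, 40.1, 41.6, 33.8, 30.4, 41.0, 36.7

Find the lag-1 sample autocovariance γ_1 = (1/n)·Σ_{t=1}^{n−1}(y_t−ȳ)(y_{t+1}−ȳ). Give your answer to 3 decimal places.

-11.609

Mean ȳ = (26.3 + 44.4 + 33.2 + 41.3 + 40.1 + 41.6 + 33.8 + 30.4 + 41.0 + 36.7)/10 = 36.8800
Σ_{t=1}^{9}(y_t−ȳ)(y_{t+1}−ȳ) = -116.0884
γ_1 = -116.0884 / 10 = -11.609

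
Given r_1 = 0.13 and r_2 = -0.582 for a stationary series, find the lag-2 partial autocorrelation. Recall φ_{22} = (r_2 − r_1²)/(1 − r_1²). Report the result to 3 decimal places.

φ_{22} = (r_2 − r_1²) / (1 − r_1²)
r_1² = (0.13)² = 0.0169
Numerator = -0.582 − 0.0169 = -0.5989; denominator = 1 − 0.0169 = 0.9831
φ_{22} = -0.5989 / 0.9831 = -0.609

-0.609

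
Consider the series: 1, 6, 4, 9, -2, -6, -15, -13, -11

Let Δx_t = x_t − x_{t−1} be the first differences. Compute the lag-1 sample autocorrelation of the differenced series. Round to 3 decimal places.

First differences Δx: 5, -2, 5, -11, -4, -9, 2, 2
Mean of differences = -1.5000
Numerator Σ(Δx_t−Δx̄)(Δx_{t+1}−Δx̄) = -39.7500
Denominator Σ(Δx_t−Δx̄)² = 262.0000
r_1(Δx) = -39.7500 / 262.0000 = -0.152

-0.152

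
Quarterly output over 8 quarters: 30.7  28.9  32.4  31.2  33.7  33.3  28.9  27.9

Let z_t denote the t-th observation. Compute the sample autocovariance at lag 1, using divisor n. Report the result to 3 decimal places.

0.836

Mean z̄ = (30.7 + 28.9 + 32.4 + 31.2 + 33.7 + 33.3 + 28.9 + 27.9)/8 = 30.8750
Deviations: -0.1750, -1.9750, 1.5250, 0.3250, 2.8250, 2.4250, -1.9750, -2.9750
Σ_{t=1}^{7}(z_t−z̄)(z_{t+1}−z̄) = 6.6844
γ_1 = 6.6844 / 8 = 0.836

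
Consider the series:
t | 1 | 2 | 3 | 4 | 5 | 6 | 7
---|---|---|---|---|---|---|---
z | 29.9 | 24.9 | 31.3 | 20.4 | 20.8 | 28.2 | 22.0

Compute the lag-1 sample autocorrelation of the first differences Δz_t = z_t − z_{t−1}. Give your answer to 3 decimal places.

-0.547

First differences Δz: -5.0, 6.4, -10.9, 0.4, 7.4, -6.2
Mean of differences = -1.3167
Numerator Σ(Δz_t−Δz̄)(Δz_{t+1}−Δz̄) = -146.4286
Denominator Σ(Δz_t−Δz̄)² = 267.7283
r_1(Δz) = -146.4286 / 267.7283 = -0.547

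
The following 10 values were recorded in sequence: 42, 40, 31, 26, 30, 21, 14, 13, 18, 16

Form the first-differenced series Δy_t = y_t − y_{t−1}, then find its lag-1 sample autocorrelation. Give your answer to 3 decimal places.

-0.047

First differences Δy: -2, -9, -5, 4, -9, -7, -1, 5, -2
Mean of differences = -2.8889
Numerator Σ(Δy_t−Δȳ)(Δy_{t+1}−Δȳ) = -9.9012
Denominator Σ(Δy_t−Δȳ)² = 210.8889
r_1(Δy) = -9.9012 / 210.8889 = -0.047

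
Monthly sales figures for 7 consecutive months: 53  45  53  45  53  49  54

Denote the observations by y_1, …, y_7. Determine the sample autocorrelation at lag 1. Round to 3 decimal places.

Mean ȳ = (53 + 45 + 53 + 45 + 53 + 49 + 54)/7 = 50.2857
Deviations from mean: 2.7143, -5.2857, 2.7143, -5.2857, 2.7143, -1.2857, 3.7143
Numerator Σ_{t=1}^{6}(y_t−ȳ)(y_{t+1}−ȳ) = -65.6531
Denominator Σ(y_t−ȳ)² = 93.4286
r_1 = -65.6531 / 93.4286 = -0.703

-0.703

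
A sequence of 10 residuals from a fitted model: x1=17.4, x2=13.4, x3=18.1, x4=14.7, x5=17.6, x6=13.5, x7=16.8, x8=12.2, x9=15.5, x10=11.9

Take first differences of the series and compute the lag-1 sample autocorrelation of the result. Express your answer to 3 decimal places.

First differences Δx: -4.0, 4.7, -3.4, 2.9, -4.1, 3.3, -4.6, 3.3, -3.6
Mean of differences = -0.6111
Numerator Σ(Δx_t−Δx̄)(Δx_{t+1}−Δx̄) = -111.3901
Denominator Σ(Δx_t−Δx̄)² = 127.4089
r_1(Δx) = -111.3901 / 127.4089 = -0.874

-0.874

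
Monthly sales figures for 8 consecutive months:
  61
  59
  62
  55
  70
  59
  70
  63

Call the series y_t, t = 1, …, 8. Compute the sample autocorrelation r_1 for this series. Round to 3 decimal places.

Mean ȳ = (61 + 59 + 62 + 55 + 70 + 59 + 70 + 63)/8 = 62.3750
Deviations from mean: -1.3750, -3.3750, -0.3750, -7.3750, 7.6250, -3.3750, 7.6250, 0.6250
Σ(y_t−ȳ)(y_{t+1}−ȳ) = (4.6406) + (1.2656) + (2.7656) + (-56.2344) + (-25.7344) + (-25.7344) + (4.7656) = -94.2656
Denominator Σ(y_t−ȳ)² = 195.8750
r_1 = -94.2656 / 195.8750 = -0.481

-0.481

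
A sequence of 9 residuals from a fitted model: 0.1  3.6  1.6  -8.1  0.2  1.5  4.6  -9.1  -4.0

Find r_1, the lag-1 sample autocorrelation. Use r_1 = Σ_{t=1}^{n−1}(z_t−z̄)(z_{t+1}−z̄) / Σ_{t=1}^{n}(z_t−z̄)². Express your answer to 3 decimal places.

-0.072

Mean z̄ = (0.1 + 3.6 + 1.6 − 8.1 + 0.2 + 1.5 + 4.6 − 9.1 − 4.0)/9 = -1.0667
Numerator Σ_{t=1}^{8}(z_t−z̄)(z_{t+1}−z̄) = -13.9378
Denominator Σ(z_t−z̄)² = 193.1600
r_1 = -13.9378 / 193.1600 = -0.072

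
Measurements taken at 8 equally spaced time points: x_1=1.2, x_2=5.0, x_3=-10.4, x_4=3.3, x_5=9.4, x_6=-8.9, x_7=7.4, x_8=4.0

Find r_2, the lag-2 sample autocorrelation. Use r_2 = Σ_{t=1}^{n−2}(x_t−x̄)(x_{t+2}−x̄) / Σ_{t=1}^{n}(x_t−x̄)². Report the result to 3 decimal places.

-0.227

Mean x̄ = (1.2 + 5.0 − 10.4 + 3.3 + 9.4 − 8.9 + 7.4 + 4.0)/8 = 1.3750
Deviations from mean: -0.1750, 3.6250, -11.7750, 1.9250, 8.0250, -10.2750, 6.0250, 2.6250
Numerator Σ_{t=1}^{6}(x_t−x̄)(x_{t+2}−x̄) = -83.8563
Denominator Σ(x_t−x̄)² = 368.6950
r_2 = -83.8563 / 368.6950 = -0.227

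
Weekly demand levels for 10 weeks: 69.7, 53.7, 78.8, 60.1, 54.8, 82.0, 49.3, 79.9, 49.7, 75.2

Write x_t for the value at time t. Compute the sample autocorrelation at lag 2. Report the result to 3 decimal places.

Mean x̄ = (69.7 + 53.7 + 78.8 + 60.1 + 54.8 + 82.0 + 49.3 + 79.9 + 49.7 + 75.2)/10 = 65.3200
Numerator Σ_{t=1}^{8}(x_t−x̄)(x_{t+2}−x̄) = 696.8272
Denominator Σ(x_t−x̄)² = 1562.8760
r_2 = 696.8272 / 1562.8760 = 0.446

0.446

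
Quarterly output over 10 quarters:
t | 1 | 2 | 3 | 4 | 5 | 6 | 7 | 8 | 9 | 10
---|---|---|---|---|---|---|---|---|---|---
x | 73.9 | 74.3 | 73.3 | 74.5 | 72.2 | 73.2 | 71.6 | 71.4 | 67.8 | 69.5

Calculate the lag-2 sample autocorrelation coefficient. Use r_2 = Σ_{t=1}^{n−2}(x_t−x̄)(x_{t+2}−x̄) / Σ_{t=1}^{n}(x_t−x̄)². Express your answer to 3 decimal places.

0.308

Mean x̄ = (73.9 + 74.3 + 73.3 + 74.5 + 72.2 + 73.2 + 71.6 + 71.4 + 67.8 + 69.5)/10 = 72.1700
Numerator Σ_{t=1}^{8}(x_t−x̄)(x_{t+2}−x̄) = 13.0882
Denominator Σ(x_t−x̄)² = 42.4410
r_2 = 13.0882 / 42.4410 = 0.308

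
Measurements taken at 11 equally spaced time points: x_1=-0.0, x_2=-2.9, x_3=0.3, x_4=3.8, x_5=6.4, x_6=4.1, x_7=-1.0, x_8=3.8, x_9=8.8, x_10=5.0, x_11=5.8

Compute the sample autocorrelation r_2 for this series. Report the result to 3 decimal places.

Mean x̄ = (-0.0 − 2.9 + 0.3 + 3.8 + 6.4 + 4.1 − 1.0 + 3.8 + 8.8 + 5.0 + 5.8)/11 = 3.1000
Numerator Σ_{t=1}^{9}(x_t−x̄)(x_{t+2}−x̄) = -23.5400
Denominator Σ(x_t−x̄)² = 126.5200
r_2 = -23.5400 / 126.5200 = -0.186

-0.186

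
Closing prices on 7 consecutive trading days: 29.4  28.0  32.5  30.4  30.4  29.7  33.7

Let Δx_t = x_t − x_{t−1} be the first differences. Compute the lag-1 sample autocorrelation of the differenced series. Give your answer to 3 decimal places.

-0.507

First differences Δx: -1.4, 4.5, -2.1, 0.0, -0.7, 4.0
Mean of differences = 0.7167
Numerator Σ(Δx_t−Δx̄)(Δx_{t+1}−Δx̄) = -20.2819
Denominator Σ(Δx_t−Δx̄)² = 40.0283
r_1(Δx) = -20.2819 / 40.0283 = -0.507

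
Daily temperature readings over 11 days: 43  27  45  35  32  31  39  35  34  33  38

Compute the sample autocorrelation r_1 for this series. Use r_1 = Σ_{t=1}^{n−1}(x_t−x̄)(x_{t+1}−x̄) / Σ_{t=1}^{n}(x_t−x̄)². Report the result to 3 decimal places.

-0.538

Mean x̄ = (43 + 27 + 45 + 35 + 32 + 31 + 39 + 35 + 34 + 33 + 38)/11 = 35.6364
Numerator Σ_{t=1}^{10}(x_t−x̄)(x_{t+1}−x̄) = -149.8595
Denominator Σ(x_t−x̄)² = 278.5455
r_1 = -149.8595 / 278.5455 = -0.538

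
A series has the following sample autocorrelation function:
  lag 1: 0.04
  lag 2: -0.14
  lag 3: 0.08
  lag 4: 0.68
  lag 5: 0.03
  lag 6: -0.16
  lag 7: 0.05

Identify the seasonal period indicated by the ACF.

4

The largest autocorrelation is r_4 = 0.68; the remaining lags stay at or below 0.08.
The dominant spike at lag 4 indicates a seasonal period of 4.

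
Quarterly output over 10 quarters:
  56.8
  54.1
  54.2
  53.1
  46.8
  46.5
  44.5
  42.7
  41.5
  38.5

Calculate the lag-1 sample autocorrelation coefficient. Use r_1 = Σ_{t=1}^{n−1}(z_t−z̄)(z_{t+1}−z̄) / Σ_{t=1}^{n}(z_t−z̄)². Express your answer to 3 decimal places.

0.672

Mean z̄ = (56.8 + 54.1 + 54.2 + 53.1 + 46.8 + 46.5 + 44.5 + 42.7 + 41.5 + 38.5)/10 = 47.8700
Numerator Σ_{t=1}^{9}(z_t−z̄)(z_{t+1}−z̄) = 238.7051
Denominator Σ(z_t−z̄)² = 355.4610
r_1 = 238.7051 / 355.4610 = 0.672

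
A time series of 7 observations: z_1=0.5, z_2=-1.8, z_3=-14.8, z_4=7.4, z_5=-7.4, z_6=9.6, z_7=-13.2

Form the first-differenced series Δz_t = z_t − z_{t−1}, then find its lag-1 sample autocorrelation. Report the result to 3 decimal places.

-0.725

First differences Δz: -2.3, -13.0, 22.2, -14.8, 17.0, -22.8
Mean of differences = -2.2833
Numerator Σ(Δz_t−Δz̄)(Δz_{t+1}−Δz̄) = -1205.6436
Denominator Σ(Δz_t−Δz̄)² = 1663.7283
r_1(Δz) = -1205.6436 / 1663.7283 = -0.725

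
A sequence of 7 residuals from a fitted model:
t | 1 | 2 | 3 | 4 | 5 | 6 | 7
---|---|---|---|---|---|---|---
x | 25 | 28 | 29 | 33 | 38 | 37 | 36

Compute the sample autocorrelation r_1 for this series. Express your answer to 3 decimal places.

Mean x̄ = (25 + 28 + 29 + 33 + 38 + 37 + 36)/7 = 32.2857
Deviations from mean: -7.2857, -4.2857, -3.2857, 0.7143, 5.7143, 4.7143, 3.7143
Numerator Σ_{t=1}^{6}(x_t−x̄)(x_{t+1}−x̄) = 91.4898
Denominator Σ(x_t−x̄)² = 151.4286
r_1 = 91.4898 / 151.4286 = 0.604

0.604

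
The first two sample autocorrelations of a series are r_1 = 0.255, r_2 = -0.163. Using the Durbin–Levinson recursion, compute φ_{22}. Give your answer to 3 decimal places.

φ_{22} = (r_2 − r_1²) / (1 − r_1²)
r_1² = (0.255)² = 0.065025
Numerator = -0.163 − 0.0650 = -0.2280; denominator = 1 − 0.0650 = 0.9350
φ_{22} = -0.2280 / 0.9350 = -0.244

-0.244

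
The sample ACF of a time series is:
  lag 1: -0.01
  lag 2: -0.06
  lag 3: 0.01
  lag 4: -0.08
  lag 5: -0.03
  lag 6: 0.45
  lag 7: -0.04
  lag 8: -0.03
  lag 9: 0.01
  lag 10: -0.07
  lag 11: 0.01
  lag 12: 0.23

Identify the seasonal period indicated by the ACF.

6

The largest autocorrelation is r_6 = 0.45, with a weaker echo at lag 12 (0.23); the remaining lags stay at or below 0.01.
The dominant spike at lag 6 indicates a seasonal period of 6.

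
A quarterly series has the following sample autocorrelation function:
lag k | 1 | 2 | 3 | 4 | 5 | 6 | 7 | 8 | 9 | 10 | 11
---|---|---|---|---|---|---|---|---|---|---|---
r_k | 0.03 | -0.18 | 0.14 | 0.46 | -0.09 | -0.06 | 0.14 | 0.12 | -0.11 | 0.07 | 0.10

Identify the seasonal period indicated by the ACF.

The largest autocorrelation is r_4 = 0.46; the remaining lags stay at or below 0.14.
The dominant spike at lag 4 indicates a seasonal period of 4.

4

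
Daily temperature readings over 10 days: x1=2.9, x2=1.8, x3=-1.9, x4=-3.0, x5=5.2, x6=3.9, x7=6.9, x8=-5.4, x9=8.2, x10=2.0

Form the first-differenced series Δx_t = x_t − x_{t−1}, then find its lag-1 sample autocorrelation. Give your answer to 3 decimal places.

First differences Δx: -1.1, -3.7, -1.1, 8.2, -1.3, 3.0, -12.3, 13.6, -6.2
Mean of differences = -0.1000
Numerator Σ(Δx_t−Δx̄)(Δx_{t+1}−Δx̄) = -303.3100
Denominator Σ(Δx_t−Δx̄)² = 468.6400
r_1(Δx) = -303.3100 / 468.6400 = -0.647

-0.647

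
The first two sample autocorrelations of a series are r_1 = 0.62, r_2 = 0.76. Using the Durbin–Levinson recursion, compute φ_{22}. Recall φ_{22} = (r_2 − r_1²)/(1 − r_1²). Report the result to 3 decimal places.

φ_{22} = (r_2 − r_1²) / (1 − r_1²)
r_1² = (0.62)² = 0.3844
Numerator = 0.76 − 0.3844 = 0.3756; denominator = 1 − 0.3844 = 0.6156
φ_{22} = 0.3756 / 0.6156 = 0.610

0.610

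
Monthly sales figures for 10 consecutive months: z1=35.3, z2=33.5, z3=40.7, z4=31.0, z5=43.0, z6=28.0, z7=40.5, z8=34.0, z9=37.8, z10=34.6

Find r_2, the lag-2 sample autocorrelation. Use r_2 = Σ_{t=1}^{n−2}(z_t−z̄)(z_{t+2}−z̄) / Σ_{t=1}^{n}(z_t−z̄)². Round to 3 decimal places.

Mean z̄ = (35.3 + 33.5 + 40.7 + 31.0 + 43.0 + 28.0 + 40.5 + 34.0 + 37.8 + 34.6)/10 = 35.8400
Numerator Σ_{t=1}^{8}(z_t−z̄)(z_{t+2}−z̄) = 140.6508
Denominator Σ(z_t−z̄)² = 196.0240
r_2 = 140.6508 / 196.0240 = 0.718

0.718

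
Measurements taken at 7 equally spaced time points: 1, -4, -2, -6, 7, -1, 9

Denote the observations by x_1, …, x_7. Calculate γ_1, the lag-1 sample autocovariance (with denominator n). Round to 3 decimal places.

-5.557

Mean x̄ = (1 − 4 − 2 − 6 + 7 − 1 + 9)/7 = 0.5714
Deviations: 0.4286, -4.5714, -2.5714, -6.5714, 6.4286, -1.5714, 8.4286
Σ_{t=1}^{6}(x_t−x̄)(x_{t+1}−x̄) = -38.8980
γ_1 = -38.8980 / 7 = -5.557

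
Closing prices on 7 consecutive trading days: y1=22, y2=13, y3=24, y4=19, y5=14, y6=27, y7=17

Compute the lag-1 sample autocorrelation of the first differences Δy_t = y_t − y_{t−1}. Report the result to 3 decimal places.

-0.606

First differences Δy: -9, 11, -5, -5, 13, -10
Mean of differences = -0.8333
Numerator Σ(Δy_t−Δȳ)(Δy_{t+1}−Δȳ) = -313.0278
Denominator Σ(Δy_t−Δȳ)² = 516.8333
r_1(Δy) = -313.0278 / 516.8333 = -0.606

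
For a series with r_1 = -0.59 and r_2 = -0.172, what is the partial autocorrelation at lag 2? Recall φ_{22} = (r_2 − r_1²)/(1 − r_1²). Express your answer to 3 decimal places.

-0.798

φ_{22} = (r_2 − r_1²) / (1 − r_1²)
r_1² = (-0.59)² = 0.3481
Numerator = -0.172 − 0.3481 = -0.5201; denominator = 1 − 0.3481 = 0.6519
φ_{22} = -0.5201 / 0.6519 = -0.798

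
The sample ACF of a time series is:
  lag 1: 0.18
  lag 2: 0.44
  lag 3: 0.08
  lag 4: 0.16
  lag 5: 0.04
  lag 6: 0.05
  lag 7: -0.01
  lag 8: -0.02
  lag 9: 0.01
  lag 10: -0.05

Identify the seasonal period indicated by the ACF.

2

The largest autocorrelation is r_2 = 0.44; the remaining lags stay at or below 0.18.
The dominant spike at lag 2 indicates a seasonal period of 2.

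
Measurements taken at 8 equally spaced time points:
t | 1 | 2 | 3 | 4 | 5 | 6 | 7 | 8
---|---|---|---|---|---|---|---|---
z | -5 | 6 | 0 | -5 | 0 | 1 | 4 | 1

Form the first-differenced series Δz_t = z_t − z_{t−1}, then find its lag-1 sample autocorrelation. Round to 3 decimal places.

First differences Δz: 11, -6, -5, 5, 1, 3, -3
Mean of differences = 0.8571
Numerator Σ(Δz_t−Δz̄)(Δz_{t+1}−Δz̄) = -61.0204
Denominator Σ(Δz_t−Δz̄)² = 220.8571
r_1(Δz) = -61.0204 / 220.8571 = -0.276

-0.276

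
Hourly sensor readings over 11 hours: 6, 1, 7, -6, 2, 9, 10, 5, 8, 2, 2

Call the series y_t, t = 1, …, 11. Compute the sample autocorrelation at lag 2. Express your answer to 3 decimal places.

Mean ȳ = (6 + 1 + 7 − 6 + 2 + 9 + 10 + 5 + 8 + 2 + 2)/11 = 4.1818
Numerator Σ_{t=1}^{9}(y_t−ȳ)(y_{t+2}−ȳ) = -14.3388
Denominator Σ(y_t−ȳ)² = 211.6364
r_2 = -14.3388 / 211.6364 = -0.068

-0.068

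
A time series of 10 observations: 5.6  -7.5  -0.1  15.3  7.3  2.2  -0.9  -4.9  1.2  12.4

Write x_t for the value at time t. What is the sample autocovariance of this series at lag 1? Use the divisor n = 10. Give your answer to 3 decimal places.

4.848

Mean x̄ = (5.6 − 7.5 − 0.1 + 15.3 + 7.3 + 2.2 − 0.9 − 4.9 + 1.2 + 12.4)/10 = 3.0600
Σ_{t=1}^{9}(x_t−x̄)(x_{t+1}−x̄) = 48.4804
γ_1 = 48.4804 / 10 = 4.848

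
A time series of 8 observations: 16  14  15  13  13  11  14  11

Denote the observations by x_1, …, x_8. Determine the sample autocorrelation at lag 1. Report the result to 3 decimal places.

0.005

Mean x̄ = (16 + 14 + 15 + 13 + 13 + 11 + 14 + 11)/8 = 13.3750
Numerator Σ_{t=1}^{7}(x_t−x̄)(x_{t+1}−x̄) = 0.1094
Denominator Σ(x_t−x̄)² = 21.8750
r_1 = 0.1094 / 21.8750 = 0.005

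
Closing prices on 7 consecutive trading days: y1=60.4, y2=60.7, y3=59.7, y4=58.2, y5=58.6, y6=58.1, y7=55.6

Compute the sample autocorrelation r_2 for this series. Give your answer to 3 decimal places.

0.065

Mean ȳ = (60.4 + 60.7 + 59.7 + 58.2 + 58.6 + 58.1 + 55.6)/7 = 58.7571
Deviations from mean: 1.6429, 1.9429, 0.9429, -0.5571, -0.1571, -0.6571, -3.1571
Σ(y_t−ȳ)(y_{t+2}−ȳ) = (1.5490) + (-1.0824) + (-0.1482) + (0.3661) + (0.4961) = 1.1806
Denominator Σ(y_t−ȳ)² = 18.0971
r_2 = 1.1806 / 18.0971 = 0.065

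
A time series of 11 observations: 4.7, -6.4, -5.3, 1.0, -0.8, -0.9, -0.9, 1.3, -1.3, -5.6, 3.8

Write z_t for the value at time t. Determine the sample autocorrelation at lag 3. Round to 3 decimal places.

0.156

Mean z̄ = (4.7 − 6.4 − 5.3 + 1.0 − 0.8 − 0.9 − 0.9 + 1.3 − 1.3 − 5.6 + 3.8)/11 = -0.9455
Numerator Σ_{t=1}^{8}(z_t−z̄)(z_{t+3}−z̄) = 20.8347
Denominator Σ(z_t−z̄)² = 133.7473
r_3 = 20.8347 / 133.7473 = 0.156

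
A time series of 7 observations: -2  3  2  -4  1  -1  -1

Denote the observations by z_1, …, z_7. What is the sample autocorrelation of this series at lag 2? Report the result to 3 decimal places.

-0.323

Mean z̄ = (-2 + 3 + 2 − 4 + 1 − 1 − 1)/7 = -0.2857
Deviations from mean: -1.7143, 3.2857, 2.2857, -3.7143, 1.2857, -0.7143, -0.7143
Σ(z_t−z̄)(z_{t+2}−z̄) = (-3.9184) + (-12.2041) + (2.9388) + (2.6531) + (-0.9184) = -11.4490
Denominator Σ(z_t−z̄)² = 35.4286
r_2 = -11.4490 / 35.4286 = -0.323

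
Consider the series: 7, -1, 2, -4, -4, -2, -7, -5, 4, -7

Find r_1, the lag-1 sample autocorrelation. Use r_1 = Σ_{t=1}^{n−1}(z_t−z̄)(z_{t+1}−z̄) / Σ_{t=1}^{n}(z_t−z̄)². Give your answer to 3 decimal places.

Mean z̄ = (7 − 1 + 2 − 4 − 4 − 2 − 7 − 5 + 4 − 7)/10 = -1.7000
Numerator Σ_{t=1}^{9}(z_t−z̄)(z_{t+1}−z̄) = -23.7900
Denominator Σ(z_t−z̄)² = 200.1000
r_1 = -23.7900 / 200.1000 = -0.119

-0.119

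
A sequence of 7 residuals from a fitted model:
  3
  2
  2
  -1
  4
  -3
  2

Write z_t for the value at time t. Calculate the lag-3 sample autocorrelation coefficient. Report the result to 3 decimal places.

-0.188

Mean z̄ = (3 + 2 + 2 − 1 + 4 − 3 + 2)/7 = 1.2857
Deviations from mean: 1.7143, 0.7143, 0.7143, -2.2857, 2.7143, -4.2857, 0.7143
Numerator Σ_{t=1}^{4}(z_t−z̄)(z_{t+3}−z̄) = -6.6735
Denominator Σ(z_t−z̄)² = 35.4286
r_3 = -6.6735 / 35.4286 = -0.188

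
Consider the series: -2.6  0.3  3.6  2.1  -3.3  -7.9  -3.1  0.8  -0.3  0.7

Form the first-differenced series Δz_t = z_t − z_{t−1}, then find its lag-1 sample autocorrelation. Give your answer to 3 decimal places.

0.260

First differences Δz: 2.9, 3.3, -1.5, -5.4, -4.6, 4.8, 3.9, -1.1, 1.0
Mean of differences = 0.3667
Numerator Σ(Δz_t−Δz̄)(Δz_{t+1}−Δz̄) = 28.8956
Denominator Σ(Δz_t−Δz̄)² = 111.1200
r_1(Δz) = 28.8956 / 111.1200 = 0.260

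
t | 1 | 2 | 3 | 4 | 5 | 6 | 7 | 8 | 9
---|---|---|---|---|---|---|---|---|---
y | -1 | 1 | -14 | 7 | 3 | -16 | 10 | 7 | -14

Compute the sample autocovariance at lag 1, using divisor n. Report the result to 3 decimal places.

Mean ȳ = (-1 + 1 − 14 + 7 + 3 − 16 + 10 + 7 − 14)/9 = -1.8889
Σ_{t=1}^{8}(y_t−ȳ)(y_{t+1}−ȳ) = -335.3457
γ_1 = -335.3457 / 9 = -37.261

-37.261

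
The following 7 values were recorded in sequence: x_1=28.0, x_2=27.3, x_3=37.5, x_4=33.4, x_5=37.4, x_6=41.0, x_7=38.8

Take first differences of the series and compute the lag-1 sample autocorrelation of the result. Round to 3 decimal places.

-0.639

First differences Δx: -0.7, 10.2, -4.1, 4.0, 3.6, -2.2
Mean of differences = 1.8000
Numerator Σ(Δx_t−Δx̄)(Δx_{t+1}−Δx̄) = -86.7800
Denominator Σ(Δx_t−Δx̄)² = 135.7000
r_1(Δx) = -86.7800 / 135.7000 = -0.639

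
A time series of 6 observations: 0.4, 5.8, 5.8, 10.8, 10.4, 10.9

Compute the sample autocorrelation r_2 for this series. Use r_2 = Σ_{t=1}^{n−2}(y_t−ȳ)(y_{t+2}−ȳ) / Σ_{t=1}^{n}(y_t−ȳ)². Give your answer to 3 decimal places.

Mean ȳ = (0.4 + 5.8 + 5.8 + 10.8 + 10.4 + 10.9)/6 = 7.3500
Deviations from mean: -6.9500, -1.5500, -1.5500, 3.4500, 3.0500, 3.5500
Numerator Σ_{t=1}^{4}(y_t−ȳ)(y_{t+2}−ȳ) = 12.9450
Denominator Σ(y_t−ȳ)² = 86.9150
r_2 = 12.9450 / 86.9150 = 0.149

0.149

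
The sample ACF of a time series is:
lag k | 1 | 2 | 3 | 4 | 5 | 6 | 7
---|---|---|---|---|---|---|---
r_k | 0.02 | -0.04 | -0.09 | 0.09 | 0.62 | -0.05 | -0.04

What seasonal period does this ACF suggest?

The largest autocorrelation is r_5 = 0.62; the remaining lags stay at or below 0.09.
The dominant spike at lag 5 indicates a seasonal period of 5.

5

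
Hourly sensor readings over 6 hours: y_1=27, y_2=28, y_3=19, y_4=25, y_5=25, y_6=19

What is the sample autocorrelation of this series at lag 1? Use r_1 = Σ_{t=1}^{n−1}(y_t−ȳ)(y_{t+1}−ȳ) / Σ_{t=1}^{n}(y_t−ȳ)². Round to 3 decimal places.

-0.219

Mean ȳ = (27 + 28 + 19 + 25 + 25 + 19)/6 = 23.8333
Deviations from mean: 3.1667, 4.1667, -4.8333, 1.1667, 1.1667, -4.8333
Numerator Σ_{t=1}^{5}(y_t−ȳ)(y_{t+1}−ȳ) = -16.8611
Denominator Σ(y_t−ȳ)² = 76.8333
r_1 = -16.8611 / 76.8333 = -0.219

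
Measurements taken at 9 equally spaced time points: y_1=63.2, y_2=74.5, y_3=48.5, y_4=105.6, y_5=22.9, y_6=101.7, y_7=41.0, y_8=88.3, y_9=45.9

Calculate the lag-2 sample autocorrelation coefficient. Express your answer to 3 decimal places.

0.745

Mean ȳ = (63.2 + 74.5 + 48.5 + 105.6 + 22.9 + 101.7 + 41.0 + 88.3 + 45.9)/9 = 65.7333
Numerator Σ_{t=1}^{7}(y_t−ȳ)(y_{t+2}−ȳ) = 4926.7911
Denominator Σ(y_t−ȳ)² = 6612.2600
r_2 = 4926.7911 / 6612.2600 = 0.745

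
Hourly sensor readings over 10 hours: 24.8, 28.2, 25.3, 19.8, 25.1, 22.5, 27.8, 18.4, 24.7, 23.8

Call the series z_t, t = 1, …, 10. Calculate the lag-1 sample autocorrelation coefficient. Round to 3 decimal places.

Mean z̄ = (24.8 + 28.2 + 25.3 + 19.8 + 25.1 + 22.5 + 27.8 + 18.4 + 24.7 + 23.8)/10 = 24.0400
Numerator Σ_{t=1}^{9}(z_t−z̄)(z_{t+1}−z̄) = -33.9436
Denominator Σ(z_t−z̄)² = 87.3840
r_1 = -33.9436 / 87.3840 = -0.388

-0.388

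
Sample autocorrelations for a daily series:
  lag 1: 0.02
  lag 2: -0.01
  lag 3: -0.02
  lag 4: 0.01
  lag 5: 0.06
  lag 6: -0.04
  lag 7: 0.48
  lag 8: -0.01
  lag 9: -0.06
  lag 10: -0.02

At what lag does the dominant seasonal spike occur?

The largest autocorrelation is r_7 = 0.48; the remaining lags stay at or below 0.06.
The dominant spike at lag 7 indicates a seasonal period of 7.

7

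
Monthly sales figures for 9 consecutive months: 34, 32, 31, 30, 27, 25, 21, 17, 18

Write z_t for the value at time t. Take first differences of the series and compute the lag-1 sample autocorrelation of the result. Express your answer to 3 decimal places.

-0.100

First differences Δz: -2, -1, -1, -3, -2, -4, -4, 1
Mean of differences = -2.0000
Numerator Σ(Δz_t−Δz̄)(Δz_{t+1}−Δz̄) = -2.0000
Denominator Σ(Δz_t−Δz̄)² = 20.0000
r_1(Δz) = -2.0000 / 20.0000 = -0.100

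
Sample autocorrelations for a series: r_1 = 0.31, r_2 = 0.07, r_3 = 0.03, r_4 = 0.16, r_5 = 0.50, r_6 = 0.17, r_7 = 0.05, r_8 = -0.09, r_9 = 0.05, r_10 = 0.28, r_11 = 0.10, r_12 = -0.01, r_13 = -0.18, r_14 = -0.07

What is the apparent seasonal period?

5

The largest autocorrelation is r_5 = 0.50; the remaining lags stay at or below 0.31. The elevated value at lag 1 (0.31), dropping to 0.07 at lag 2, reflects decaying short-term dependence rather than seasonality.
The dominant spike at lag 5 indicates a seasonal period of 5.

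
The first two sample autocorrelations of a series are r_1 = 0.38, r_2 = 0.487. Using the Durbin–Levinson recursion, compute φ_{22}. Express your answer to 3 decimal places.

φ_{22} = (r_2 − r_1²) / (1 − r_1²)
r_1² = (0.38)² = 0.1444
Numerator = 0.487 − 0.1444 = 0.3426; denominator = 1 − 0.1444 = 0.8556
φ_{22} = 0.3426 / 0.8556 = 0.400

0.400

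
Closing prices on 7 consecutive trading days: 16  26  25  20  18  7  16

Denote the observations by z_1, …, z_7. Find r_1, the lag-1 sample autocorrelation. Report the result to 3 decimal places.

Mean z̄ = (16 + 26 + 25 + 20 + 18 + 7 + 16)/7 = 18.2857
Deviations from mean: -2.2857, 7.7143, 6.7143, 1.7143, -0.2857, -11.2857, -2.2857
Numerator Σ_{t=1}^{6}(z_t−z̄)(z_{t+1}−z̄) = 74.2041
Denominator Σ(z_t−z̄)² = 245.4286
r_1 = 74.2041 / 245.4286 = 0.302

0.302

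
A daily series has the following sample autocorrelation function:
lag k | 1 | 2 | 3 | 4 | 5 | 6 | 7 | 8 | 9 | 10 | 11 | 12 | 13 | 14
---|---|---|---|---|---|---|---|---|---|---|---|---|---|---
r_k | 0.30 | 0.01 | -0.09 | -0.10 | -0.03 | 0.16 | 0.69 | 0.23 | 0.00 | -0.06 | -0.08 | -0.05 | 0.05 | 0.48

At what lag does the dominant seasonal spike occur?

The largest autocorrelation is r_7 = 0.69, with a weaker echo at lag 14 (0.48); the remaining lags stay at or below 0.30. The elevated value at lag 1 (0.30), dropping to 0.01 at lag 2, reflects decaying short-term dependence rather than seasonality.
The dominant spike at lag 7 indicates a seasonal period of 7.

7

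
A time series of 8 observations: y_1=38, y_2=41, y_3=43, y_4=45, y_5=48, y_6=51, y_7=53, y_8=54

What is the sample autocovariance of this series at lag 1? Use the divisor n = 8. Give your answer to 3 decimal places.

19.186

Mean ȳ = (38 + 41 + 43 + 45 + 48 + 51 + 53 + 54)/8 = 46.6250
Σ_{t=1}^{7}(y_t−ȳ)(y_{t+1}−ȳ) = 153.4844
γ_1 = 153.4844 / 8 = 19.186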